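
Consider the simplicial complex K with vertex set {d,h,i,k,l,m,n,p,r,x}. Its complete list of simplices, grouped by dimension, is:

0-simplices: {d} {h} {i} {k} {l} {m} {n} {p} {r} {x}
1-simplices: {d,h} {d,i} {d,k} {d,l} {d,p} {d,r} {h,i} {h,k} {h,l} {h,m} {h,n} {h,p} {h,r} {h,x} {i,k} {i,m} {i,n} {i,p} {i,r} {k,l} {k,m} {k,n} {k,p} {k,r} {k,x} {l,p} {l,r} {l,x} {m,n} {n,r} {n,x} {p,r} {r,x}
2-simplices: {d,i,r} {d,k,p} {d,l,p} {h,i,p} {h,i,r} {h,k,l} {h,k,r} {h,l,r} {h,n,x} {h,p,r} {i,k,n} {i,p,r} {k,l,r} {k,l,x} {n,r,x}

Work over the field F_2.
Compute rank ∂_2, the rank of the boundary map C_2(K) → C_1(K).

n_0=10 n_1=33 n_2=15  [Z2]
∂1: piv[dh,di,dk,dl,dp,dr,hm,hn,hx] rk=9  ker:hi,hk,hl,hp,hr,ik,im,in,ip,ir,kl,km,kn,kp,kr,kx,lp,lr,lx,mn,nr,nx,pr,rx
∂2: piv[dir,dkp,dlp,hip,hir,hkl,hkr,hlr,hnx,hpr,ikn,klx,nrx] rk=13  ker:ipr,klr
rk∂_2=13

rank∂_2=13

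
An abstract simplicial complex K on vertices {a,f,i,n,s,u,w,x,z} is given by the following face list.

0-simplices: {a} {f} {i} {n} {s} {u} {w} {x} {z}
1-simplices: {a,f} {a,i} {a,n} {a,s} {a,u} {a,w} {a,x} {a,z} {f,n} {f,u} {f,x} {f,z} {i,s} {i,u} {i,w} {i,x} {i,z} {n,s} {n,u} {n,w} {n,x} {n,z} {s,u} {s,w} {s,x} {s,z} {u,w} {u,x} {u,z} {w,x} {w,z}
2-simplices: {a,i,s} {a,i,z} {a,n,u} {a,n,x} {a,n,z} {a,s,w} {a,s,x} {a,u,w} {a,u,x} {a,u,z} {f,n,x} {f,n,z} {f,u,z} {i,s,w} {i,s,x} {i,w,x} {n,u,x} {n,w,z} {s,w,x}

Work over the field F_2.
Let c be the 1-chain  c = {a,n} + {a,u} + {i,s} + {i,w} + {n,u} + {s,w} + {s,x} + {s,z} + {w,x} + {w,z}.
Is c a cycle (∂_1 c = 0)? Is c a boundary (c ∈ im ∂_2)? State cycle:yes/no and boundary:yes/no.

n_0=9 n_1=31 n_2=19  [Z2]
∂1: piv[af,ai,an,as,au,aw,ax,az] rk=8  ker:fn,fu,fx,fz,is,iu,iw,ix,iz,ns,nu,nw,nx,nz,su,sw,sx,sz,uw,ux,uz,wx,wz
∂2: piv[ais,aiz,anu,anx,anz,asw,asx,auw,aux,auz,fnx,fnz,fuz,isw,isx,iwx,nwz] rk=17  ker:nux,swx
∂1c = 0
c vs im∂2: residual ≠ 0 ⇒ not boundary

cycle:yes boundary:no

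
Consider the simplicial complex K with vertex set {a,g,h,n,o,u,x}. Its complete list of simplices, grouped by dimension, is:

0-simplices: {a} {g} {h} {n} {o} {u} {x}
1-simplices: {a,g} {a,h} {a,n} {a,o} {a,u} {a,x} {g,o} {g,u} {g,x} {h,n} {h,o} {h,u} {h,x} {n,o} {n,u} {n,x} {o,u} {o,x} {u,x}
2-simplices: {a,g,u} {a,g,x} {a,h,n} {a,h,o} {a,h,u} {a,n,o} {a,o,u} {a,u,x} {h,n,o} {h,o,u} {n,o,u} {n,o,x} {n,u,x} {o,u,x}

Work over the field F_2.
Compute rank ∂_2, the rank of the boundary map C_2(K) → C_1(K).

n_0=7 n_1=19 n_2=14  [Z2]
∂1: piv[ag,ah,an,ao,au,ax] rk=6  ker:go,gu,gx,hn,ho,hu,hx,no,nu,nx,ou,ox,ux
∂2: piv[agu,agx,ahn,aho,ahu,ano,aou,aux,nou,nox,nux] rk=11  ker:hno,hou,oux
rk∂_2=11

rank∂_2=11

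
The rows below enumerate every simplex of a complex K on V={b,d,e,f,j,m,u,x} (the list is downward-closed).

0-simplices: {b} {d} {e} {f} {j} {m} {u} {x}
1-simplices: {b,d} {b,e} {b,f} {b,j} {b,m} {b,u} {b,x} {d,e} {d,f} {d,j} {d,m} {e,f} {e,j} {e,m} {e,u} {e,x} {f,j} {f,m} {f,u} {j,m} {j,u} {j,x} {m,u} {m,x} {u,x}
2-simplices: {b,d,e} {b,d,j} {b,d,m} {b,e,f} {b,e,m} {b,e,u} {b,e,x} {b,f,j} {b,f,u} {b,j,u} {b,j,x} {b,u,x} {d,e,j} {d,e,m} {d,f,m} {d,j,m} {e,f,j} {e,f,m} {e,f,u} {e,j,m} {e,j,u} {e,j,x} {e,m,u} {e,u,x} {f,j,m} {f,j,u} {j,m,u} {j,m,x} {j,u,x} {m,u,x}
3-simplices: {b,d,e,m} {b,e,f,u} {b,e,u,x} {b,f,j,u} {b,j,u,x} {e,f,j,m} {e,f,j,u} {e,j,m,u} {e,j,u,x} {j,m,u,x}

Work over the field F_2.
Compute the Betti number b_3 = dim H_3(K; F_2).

b_3=0

n_0=8 n_1=25 n_2=30 n_3=10  [Z2]
∂1: piv[bd,be,bf,bj,bm,bu,bx] rk=7  ker:de,df,dj,dm,ef,ej,em,eu,ex,fj,fm,fu,jm,ju,jx,mu,mx,ux
∂2: piv[bde,bdj,bdm,bef,bem,beu,bex,bfj,bfu,bju,bjx,bux,dej,dfm,djm,efm,emu,jmx] rk=18  ker:dem,efj,efu,ejm,eju,ejx,eux,fjm,fju,jmu,jux,mux
∂3: piv[bdem,befu,beux,bfju,bjux,efjm,efju,ejmu,ejux,jmux] rk=10
b_3=(10−10)−0=0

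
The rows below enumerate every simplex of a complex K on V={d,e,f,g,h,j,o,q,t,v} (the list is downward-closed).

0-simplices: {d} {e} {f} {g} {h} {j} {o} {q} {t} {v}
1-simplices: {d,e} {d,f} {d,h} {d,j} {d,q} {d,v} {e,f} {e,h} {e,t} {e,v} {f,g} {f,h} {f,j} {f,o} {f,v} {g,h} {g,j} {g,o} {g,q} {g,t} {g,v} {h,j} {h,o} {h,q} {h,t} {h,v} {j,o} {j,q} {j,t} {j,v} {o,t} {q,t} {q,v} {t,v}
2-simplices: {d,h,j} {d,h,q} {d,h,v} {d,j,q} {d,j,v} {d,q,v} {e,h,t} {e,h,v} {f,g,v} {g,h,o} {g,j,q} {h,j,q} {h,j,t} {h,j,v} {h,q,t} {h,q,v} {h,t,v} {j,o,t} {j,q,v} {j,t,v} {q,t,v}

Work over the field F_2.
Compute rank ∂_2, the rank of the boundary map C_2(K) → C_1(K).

n_0=10 n_1=34 n_2=21  [Z2]
∂1: piv[de,df,dh,dj,dq,dv,et,fg,fo] rk=9  ker:ef,eh,ev,fh,fj,fv,gh,gj,go,gq,gt,gv,hj,ho,hq,ht,hv,jo,jq,jt,jv,ot,qt,qv,tv
∂2: piv[dhj,dhq,dhv,djq,djv,dqv,eht,ehv,fgv,gho,gjq,hjt,hqt,htv,jot] rk=15  ker:hjq,hjv,hqv,jqv,jtv,qtv
rk∂_2=15

rank∂_2=15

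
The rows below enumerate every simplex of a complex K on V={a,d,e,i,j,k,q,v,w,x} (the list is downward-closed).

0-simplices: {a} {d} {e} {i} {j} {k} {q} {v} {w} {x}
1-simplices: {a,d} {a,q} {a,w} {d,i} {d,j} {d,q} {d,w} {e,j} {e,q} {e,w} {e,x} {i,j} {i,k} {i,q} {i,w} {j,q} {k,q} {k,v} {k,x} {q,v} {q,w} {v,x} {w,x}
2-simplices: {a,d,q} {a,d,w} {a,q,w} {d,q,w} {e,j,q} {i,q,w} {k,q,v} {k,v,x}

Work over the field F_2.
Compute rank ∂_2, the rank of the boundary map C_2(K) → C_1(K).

rank∂_2=7

n_0=10 n_1=23 n_2=8  [Z2]
∂1: piv[ad,aq,aw,di,dj,ej,ex,ik,kv] rk=9  ker:dq,dw,eq,ew,ij,iq,iw,jq,kq,kx,qv,qw,vx,wx
∂2: piv[adq,adw,aqw,ejq,iqw,kqv,kvx] rk=7  ker:dqw
rk∂_2=7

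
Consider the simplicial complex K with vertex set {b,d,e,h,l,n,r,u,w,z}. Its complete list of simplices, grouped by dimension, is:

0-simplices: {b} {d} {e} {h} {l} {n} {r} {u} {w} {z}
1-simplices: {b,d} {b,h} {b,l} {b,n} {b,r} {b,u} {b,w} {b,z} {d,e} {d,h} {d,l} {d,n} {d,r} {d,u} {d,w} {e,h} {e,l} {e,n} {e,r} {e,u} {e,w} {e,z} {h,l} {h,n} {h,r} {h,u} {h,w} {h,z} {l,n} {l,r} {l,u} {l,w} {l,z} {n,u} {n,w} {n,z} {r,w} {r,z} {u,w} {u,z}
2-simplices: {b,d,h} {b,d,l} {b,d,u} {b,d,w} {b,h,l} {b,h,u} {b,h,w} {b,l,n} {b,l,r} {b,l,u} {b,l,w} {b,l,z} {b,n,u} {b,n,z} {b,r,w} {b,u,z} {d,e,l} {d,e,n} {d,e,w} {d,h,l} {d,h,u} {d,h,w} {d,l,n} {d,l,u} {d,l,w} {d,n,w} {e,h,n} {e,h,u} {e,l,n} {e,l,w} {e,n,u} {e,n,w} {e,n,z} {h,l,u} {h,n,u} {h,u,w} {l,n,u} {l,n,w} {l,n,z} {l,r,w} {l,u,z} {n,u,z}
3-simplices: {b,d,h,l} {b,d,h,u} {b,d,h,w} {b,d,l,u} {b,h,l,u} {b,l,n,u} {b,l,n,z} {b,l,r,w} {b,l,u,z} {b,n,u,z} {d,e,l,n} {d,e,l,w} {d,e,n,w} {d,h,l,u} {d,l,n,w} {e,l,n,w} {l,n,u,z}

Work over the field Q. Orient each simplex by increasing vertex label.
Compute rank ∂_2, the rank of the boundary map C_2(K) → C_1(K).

rank∂_2=26

n_0=10 n_1=40 n_2=42 n_3=17  [Q]
∂1: piv[bd,bh,bl,bn,br,bu,bw,bz,de] rk=9  ker:dh,dl,dn,dr,du,dw,eh,el,en,er,eu,ew,ez,hl,hn,hr,hu,hw,hz,ln,lr,lu,lw,lz,nu,nw,nz,rw,rz,uw,uz
∂2: piv[bdh,bdl,bdu,bdw,bhl,bhu,bhw,bln,blr,blu,blw,blz,bnu,bnz,brw,buz,del,den,dew,dln,dnw,ehn,ehu,enu,enz,huw] rk=26  ker:dhl,dhu,dhw,dlu,dlw,eln,elw,enw,hlu,hnu,lnu,lnw,lnz,lrw,luz,nuz
∂3: piv[bdhl,bdhu,bdhw,bdlu,bhlu,blnu,blnz,blrw,bluz,bnuz,deln,delw,denw,dlnw] rk=14  ker:dhlu,elnw,lnuz
rk∂_2=26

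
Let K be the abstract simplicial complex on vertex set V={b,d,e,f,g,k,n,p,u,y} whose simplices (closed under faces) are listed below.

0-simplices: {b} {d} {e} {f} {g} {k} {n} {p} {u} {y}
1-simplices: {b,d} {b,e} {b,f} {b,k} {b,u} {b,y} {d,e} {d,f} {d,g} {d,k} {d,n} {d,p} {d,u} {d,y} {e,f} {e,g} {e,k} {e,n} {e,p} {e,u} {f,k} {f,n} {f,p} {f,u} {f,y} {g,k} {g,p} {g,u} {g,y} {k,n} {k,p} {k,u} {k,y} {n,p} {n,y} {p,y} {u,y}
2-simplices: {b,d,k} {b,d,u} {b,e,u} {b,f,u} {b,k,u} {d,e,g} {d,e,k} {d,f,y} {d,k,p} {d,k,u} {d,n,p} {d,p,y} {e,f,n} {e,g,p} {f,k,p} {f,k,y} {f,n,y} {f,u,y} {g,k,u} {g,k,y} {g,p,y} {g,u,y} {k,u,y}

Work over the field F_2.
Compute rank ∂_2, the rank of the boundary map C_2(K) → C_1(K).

rank∂_2=21

n_0=10 n_1=37 n_2=23  [Z2]
∂1: piv[bd,be,bf,bk,bu,by,dg,dn,dp] rk=9  ker:de,df,dk,du,dy,ef,eg,ek,en,ep,eu,fk,fn,fp,fu,fy,gk,gp,gu,gy,kn,kp,ku,ky,np,ny,py,uy
∂2: piv[bdk,bdu,beu,bfu,bku,deg,dek,dfy,dkp,dnp,dpy,efn,egp,fkp,fky,fny,fuy,gku,gky,gpy,guy] rk=21  ker:dku,kuy
rk∂_2=21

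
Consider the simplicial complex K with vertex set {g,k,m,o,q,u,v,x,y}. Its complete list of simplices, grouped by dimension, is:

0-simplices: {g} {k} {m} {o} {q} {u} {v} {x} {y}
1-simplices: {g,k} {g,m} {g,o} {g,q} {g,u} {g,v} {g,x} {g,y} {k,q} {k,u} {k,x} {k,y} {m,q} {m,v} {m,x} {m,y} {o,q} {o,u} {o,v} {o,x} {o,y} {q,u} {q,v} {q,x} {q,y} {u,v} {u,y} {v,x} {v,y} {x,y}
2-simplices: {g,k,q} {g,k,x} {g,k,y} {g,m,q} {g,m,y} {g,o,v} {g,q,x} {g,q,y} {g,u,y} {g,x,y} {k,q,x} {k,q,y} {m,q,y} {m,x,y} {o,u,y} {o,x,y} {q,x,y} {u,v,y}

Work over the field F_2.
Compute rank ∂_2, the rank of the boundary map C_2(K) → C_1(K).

rank∂_2=14

n_0=9 n_1=30 n_2=18  [Z2]
∂1: piv[gk,gm,go,gq,gu,gv,gx,gy] rk=8  ker:kq,ku,kx,ky,mq,mv,mx,my,oq,ou,ov,ox,oy,qu,qv,qx,qy,uv,uy,vx,vy,xy
∂2: piv[gkq,gkx,gky,gmq,gmy,gov,gqx,gqy,guy,gxy,mxy,ouy,oxy,uvy] rk=14  ker:kqx,kqy,mqy,qxy
rk∂_2=14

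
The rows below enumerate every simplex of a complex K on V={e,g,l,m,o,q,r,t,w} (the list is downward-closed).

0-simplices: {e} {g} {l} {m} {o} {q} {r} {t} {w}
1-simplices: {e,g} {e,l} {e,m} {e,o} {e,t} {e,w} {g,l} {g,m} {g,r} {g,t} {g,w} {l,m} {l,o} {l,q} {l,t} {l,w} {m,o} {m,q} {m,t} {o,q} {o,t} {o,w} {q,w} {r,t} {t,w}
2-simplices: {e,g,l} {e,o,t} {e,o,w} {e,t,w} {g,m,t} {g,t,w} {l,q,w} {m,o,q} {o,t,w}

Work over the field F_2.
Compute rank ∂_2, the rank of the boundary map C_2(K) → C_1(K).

n_0=9 n_1=25 n_2=9  [Z2]
∂1: piv[eg,el,em,eo,et,ew,gr,lq] rk=8  ker:gl,gm,gt,gw,lm,lo,lt,lw,mo,mq,mt,oq,ot,ow,qw,rt,tw
∂2: piv[egl,eot,eow,etw,gmt,gtw,lqw,moq] rk=8  ker:otw
rk∂_2=8

rank∂_2=8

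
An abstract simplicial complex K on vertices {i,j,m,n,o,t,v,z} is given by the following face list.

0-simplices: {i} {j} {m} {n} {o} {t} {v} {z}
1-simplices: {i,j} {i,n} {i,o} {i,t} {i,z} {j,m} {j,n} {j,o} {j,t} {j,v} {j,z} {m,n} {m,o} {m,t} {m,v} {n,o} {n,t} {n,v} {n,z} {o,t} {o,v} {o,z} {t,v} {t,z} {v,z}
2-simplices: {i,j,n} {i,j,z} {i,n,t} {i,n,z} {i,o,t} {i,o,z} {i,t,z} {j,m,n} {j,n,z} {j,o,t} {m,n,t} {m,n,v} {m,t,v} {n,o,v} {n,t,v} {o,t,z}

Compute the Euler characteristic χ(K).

χ(K)=-1

n_0=8 n_1=25 n_2=16
χ=+8−25+16=-1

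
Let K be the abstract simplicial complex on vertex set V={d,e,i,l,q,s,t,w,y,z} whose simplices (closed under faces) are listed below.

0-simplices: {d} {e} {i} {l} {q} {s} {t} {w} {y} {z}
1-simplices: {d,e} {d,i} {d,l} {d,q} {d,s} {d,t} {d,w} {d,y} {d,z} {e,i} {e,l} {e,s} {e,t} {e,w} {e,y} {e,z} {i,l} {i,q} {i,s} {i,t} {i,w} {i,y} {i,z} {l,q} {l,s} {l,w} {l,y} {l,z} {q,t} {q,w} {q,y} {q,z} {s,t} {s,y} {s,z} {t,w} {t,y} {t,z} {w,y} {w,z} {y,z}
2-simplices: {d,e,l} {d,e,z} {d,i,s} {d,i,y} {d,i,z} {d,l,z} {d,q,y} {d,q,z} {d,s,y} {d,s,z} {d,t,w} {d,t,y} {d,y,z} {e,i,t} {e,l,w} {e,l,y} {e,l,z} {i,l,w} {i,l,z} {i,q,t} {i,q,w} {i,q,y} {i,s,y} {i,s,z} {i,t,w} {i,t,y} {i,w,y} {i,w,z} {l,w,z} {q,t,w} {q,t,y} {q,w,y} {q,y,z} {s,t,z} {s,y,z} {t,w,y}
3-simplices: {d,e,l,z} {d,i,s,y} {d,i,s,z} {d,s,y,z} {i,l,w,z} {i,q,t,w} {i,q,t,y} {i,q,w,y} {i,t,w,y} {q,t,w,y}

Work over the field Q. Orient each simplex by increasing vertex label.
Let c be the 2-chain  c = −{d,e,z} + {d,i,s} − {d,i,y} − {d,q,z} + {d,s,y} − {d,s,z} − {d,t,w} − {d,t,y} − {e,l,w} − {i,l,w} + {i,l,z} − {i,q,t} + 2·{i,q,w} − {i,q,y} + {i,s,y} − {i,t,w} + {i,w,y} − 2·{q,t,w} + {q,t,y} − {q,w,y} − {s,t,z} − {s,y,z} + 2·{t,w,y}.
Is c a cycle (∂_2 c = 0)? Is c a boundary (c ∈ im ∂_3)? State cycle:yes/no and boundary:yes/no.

n_0=10 n_1=41 n_2=36 n_3=10  [Q]
∂1: piv[de,di,dl,dq,ds,dt,dw,dy,dz] rk=9  ker:ei,el,es,et,ew,ey,ez,il,iq,is,it,iw,iy,iz,lq,ls,lw,ly,lz,qt,qw,qy,qz,st,sy,sz,tw,ty,tz,wy,wz,yz
∂2: piv[del,dez,dis,diy,diz,dlz,dqy,dqz,dsy,dsz,dtw,dty,dyz,eit,elw,ely,ilw,ilz,iqt,iqw,iqy,itw,ity,iwy,iwz,stz] rk=26  ker:elz,isy,isz,lwz,qtw,qty,qwy,qyz,syz,twy
∂3: piv[delz,disy,disz,dsyz,ilwz,iqtw,iqty,iqwy,itwy] rk=9  ker:qtwy
∂2c = −{d,e} − {d,q} − {d,s} − 2·{d,t} + {d,w} + {d,y} + 3·{d,z} − {e,l} + {e,w} − {e,z} + 2·{i,s} + {i,w} − 2·{i,y} − {i,z} − 2·{l,w} + {l,z} − 2·{q,t} + 3·{q,w} − {q,y} − {q,z} − {s,t} + {s,y} + {s,z} − 2·{t,w} − 2·{t,y} − {t,z} + 2·{w,y} − {y,z}

cycle:no boundary:no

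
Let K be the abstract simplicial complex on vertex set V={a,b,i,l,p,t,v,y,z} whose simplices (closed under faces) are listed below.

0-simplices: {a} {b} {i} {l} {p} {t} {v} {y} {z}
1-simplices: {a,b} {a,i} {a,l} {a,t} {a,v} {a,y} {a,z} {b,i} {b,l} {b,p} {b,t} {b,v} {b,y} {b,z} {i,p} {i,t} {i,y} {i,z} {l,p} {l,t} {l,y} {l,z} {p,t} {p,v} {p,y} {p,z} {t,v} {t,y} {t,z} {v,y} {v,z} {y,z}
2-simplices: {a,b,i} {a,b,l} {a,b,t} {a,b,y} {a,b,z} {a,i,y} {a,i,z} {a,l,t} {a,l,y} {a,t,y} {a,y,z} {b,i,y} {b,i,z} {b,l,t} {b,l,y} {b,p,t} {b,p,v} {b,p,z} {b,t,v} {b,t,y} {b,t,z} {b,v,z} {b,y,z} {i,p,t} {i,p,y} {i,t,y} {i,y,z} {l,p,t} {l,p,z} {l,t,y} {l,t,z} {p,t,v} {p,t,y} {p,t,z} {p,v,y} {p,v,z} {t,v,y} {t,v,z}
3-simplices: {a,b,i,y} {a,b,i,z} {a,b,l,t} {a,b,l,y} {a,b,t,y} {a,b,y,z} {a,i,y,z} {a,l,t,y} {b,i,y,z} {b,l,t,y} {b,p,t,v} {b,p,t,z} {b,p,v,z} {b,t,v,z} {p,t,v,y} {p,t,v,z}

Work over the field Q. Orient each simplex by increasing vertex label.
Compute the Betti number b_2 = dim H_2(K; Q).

b_2=2

n_0=9 n_1=32 n_2=38 n_3=16  [Q]
∂1: piv[ab,ai,al,at,av,ay,az,bp] rk=8  ker:bi,bl,bt,bv,by,bz,ip,it,iy,iz,lp,lt,ly,lz,pt,pv,py,pz,tv,ty,tz,vy,vz,yz
∂2: piv[abi,abl,abt,aby,abz,aiy,aiz,alt,aly,aty,ayz,bpt,bpv,bpz,btv,btz,bvz,ipt,ipy,ity,lpt,lpz,pvy] rk=23  ker:biy,biz,blt,bly,bty,byz,iyz,lty,ltz,ptv,pty,ptz,pvz,tvy,tvz
∂3: piv[abiy,abiz,ablt,ably,abty,abyz,aiyz,alty,bptv,bptz,bpvz,btvz,ptvy] rk=13  ker:biyz,blty,ptvz
b_2=(38−23)−13=2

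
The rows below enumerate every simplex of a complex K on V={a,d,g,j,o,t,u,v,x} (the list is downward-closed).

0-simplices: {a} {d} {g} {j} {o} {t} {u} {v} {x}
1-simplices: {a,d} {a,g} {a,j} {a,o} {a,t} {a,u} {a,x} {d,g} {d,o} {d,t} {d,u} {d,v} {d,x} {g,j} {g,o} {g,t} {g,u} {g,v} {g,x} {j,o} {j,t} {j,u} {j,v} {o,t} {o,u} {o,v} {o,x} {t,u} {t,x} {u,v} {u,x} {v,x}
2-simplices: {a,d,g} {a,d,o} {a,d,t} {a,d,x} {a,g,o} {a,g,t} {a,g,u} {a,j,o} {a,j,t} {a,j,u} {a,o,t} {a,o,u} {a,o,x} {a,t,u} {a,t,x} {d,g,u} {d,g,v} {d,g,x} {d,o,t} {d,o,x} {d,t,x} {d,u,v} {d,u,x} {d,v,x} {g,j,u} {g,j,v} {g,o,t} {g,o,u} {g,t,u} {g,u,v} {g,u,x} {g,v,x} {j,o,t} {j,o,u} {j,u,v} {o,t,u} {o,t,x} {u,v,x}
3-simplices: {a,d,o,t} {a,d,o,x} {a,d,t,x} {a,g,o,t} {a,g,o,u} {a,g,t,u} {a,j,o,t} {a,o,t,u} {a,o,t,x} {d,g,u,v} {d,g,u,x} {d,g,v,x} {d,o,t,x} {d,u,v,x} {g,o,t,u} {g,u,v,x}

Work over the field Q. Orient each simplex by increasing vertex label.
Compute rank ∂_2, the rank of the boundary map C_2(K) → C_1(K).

n_0=9 n_1=32 n_2=38 n_3=16  [Q]
∂1: piv[ad,ag,aj,ao,at,au,ax,dv] rk=8  ker:dg,do,dt,du,dx,gj,go,gt,gu,gv,gx,jo,jt,ju,jv,ot,ou,ov,ox,tu,tx,uv,ux,vx
∂2: piv[adg,ado,adt,adx,ago,agt,agu,ajo,ajt,aju,aot,aou,aox,atu,atx,dgu,dgv,dgx,duv,dux,dvx,gju,gjv] rk=23  ker:dot,dox,dtx,got,gou,gtu,guv,gux,gvx,jot,jou,juv,otu,otx,uvx
∂3: piv[adot,adox,adtx,agot,agou,agtu,ajot,aotu,aotx,dguv,dgux,dgvx,duvx] rk=13  ker:dotx,gotu,guvx
rk∂_2=23

rank∂_2=23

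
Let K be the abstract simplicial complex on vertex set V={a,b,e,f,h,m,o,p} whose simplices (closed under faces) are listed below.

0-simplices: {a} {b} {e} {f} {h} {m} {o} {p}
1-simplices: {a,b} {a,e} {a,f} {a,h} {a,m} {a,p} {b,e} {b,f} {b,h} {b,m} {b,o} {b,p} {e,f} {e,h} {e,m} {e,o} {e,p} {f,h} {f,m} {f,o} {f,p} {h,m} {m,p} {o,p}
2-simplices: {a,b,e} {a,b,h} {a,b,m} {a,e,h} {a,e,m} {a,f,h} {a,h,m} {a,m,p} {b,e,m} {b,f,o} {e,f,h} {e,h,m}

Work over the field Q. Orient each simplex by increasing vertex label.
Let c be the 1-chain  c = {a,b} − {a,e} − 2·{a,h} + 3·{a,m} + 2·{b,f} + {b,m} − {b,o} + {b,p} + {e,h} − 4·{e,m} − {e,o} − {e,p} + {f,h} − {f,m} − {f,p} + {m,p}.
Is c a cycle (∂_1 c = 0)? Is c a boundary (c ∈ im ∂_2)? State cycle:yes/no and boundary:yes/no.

cycle:no boundary:no

n_0=8 n_1=24 n_2=12  [Q]
∂1: piv[ab,ae,af,ah,am,ap,bo] rk=7  ker:be,bf,bh,bm,bp,ef,eh,em,eo,ep,fh,fm,fo,fp,hm,mp,op
∂2: piv[abe,abh,abm,aeh,aem,afh,ahm,amp,bfo,efh] rk=10  ker:bem,ehm
∂1c = −{a} − 2·{b} + 4·{e} + 3·{f} − 2·{m} − 2·{o}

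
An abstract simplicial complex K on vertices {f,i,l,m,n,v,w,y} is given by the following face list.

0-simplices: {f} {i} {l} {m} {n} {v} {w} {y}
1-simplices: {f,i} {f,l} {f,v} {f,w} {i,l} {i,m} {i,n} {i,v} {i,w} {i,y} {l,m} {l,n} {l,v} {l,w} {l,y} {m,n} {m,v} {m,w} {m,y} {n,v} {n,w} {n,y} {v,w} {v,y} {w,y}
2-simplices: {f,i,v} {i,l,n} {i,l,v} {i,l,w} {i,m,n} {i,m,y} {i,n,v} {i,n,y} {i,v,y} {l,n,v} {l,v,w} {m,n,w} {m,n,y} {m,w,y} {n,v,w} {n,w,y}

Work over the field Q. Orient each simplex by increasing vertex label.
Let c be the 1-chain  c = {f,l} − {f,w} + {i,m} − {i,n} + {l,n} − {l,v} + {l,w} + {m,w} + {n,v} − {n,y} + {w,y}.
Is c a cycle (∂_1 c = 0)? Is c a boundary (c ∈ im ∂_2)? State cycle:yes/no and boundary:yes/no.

n_0=8 n_1=25 n_2=16  [Q]
∂1: piv[fi,fl,fv,fw,im,in,iy] rk=7  ker:il,iv,iw,lm,ln,lv,lw,ly,mn,mv,mw,my,nv,nw,ny,vw,vy,wy
∂2: piv[fiv,iln,ilv,ilw,imn,imy,inv,iny,ivy,lvw,mnw,mwy,nvw] rk=13  ker:lnv,mny,nwy
∂1c = 0
c vs im∂2: residual ≠ 0 ⇒ not boundary

cycle:yes boundary:no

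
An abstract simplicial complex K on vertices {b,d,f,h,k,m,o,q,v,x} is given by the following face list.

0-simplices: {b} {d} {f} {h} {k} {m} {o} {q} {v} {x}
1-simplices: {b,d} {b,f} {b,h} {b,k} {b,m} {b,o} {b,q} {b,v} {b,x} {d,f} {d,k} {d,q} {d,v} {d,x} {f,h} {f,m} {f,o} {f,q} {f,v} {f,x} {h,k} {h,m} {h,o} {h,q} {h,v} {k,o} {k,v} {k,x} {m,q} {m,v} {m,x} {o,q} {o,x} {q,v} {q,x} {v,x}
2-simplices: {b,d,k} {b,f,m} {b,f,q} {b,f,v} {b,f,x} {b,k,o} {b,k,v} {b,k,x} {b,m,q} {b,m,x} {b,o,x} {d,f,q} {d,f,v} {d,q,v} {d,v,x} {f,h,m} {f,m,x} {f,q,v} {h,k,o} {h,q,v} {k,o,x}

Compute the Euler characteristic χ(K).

χ(K)=-5

n_0=10 n_1=36 n_2=21
χ=+10−36+21=-5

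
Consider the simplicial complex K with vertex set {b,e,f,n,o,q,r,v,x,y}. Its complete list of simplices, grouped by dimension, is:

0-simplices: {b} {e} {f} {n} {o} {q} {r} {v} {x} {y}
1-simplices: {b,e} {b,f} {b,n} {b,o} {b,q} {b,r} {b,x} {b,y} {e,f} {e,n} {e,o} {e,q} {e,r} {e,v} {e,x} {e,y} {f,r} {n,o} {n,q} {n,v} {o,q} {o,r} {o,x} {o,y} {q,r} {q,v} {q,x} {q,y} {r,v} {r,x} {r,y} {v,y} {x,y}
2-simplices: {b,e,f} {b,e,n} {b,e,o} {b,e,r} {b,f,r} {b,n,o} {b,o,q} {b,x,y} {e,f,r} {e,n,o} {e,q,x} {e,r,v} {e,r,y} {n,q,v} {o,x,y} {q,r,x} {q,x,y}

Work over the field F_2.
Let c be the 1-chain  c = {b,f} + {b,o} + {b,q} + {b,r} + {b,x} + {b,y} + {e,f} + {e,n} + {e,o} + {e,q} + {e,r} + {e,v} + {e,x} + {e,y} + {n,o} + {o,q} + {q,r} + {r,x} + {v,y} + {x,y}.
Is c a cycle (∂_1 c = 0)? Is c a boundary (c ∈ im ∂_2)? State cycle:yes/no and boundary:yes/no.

cycle:yes boundary:no

n_0=10 n_1=33 n_2=17  [Z2]
∂1: piv[be,bf,bn,bo,bq,br,bx,by,ev] rk=9  ker:ef,en,eo,eq,er,ex,ey,fr,no,nq,nv,oq,or,ox,oy,qr,qv,qx,qy,rv,rx,ry,vy,xy
∂2: piv[bef,ben,beo,ber,bfr,bno,boq,bxy,eqx,erv,ery,nqv,oxy,qrx,qxy] rk=15  ker:efr,eno
∂1c = 0
c vs im∂2: residual ≠ 0 ⇒ not boundary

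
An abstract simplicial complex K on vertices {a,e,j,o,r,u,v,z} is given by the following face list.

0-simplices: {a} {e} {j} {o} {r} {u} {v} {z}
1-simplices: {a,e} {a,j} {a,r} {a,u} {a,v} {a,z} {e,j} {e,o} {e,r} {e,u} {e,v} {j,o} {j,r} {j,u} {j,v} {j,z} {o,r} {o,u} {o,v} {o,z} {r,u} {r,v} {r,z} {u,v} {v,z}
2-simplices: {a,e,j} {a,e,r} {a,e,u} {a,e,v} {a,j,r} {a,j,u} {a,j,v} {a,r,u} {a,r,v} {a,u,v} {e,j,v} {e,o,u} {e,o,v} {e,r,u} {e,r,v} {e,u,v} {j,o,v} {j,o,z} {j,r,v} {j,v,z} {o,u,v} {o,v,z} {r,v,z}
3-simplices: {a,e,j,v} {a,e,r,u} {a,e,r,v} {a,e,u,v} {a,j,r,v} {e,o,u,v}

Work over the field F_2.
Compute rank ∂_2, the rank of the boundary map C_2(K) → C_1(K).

n_0=8 n_1=25 n_2=23 n_3=6  [Z2]
∂1: piv[ae,aj,ar,au,av,az,eo] rk=7  ker:ej,er,eu,ev,jo,jr,ju,jv,jz,or,ou,ov,oz,ru,rv,rz,uv,vz
∂2: piv[aej,aer,aeu,aev,ajr,aju,ajv,aru,arv,auv,eou,eov,jov,joz,jvz,rvz] rk=16  ker:ejv,eru,erv,euv,jrv,ouv,ovz
∂3: piv[aejv,aeru,aerv,aeuv,ajrv,eouv] rk=6
rk∂_2=16

rank∂_2=16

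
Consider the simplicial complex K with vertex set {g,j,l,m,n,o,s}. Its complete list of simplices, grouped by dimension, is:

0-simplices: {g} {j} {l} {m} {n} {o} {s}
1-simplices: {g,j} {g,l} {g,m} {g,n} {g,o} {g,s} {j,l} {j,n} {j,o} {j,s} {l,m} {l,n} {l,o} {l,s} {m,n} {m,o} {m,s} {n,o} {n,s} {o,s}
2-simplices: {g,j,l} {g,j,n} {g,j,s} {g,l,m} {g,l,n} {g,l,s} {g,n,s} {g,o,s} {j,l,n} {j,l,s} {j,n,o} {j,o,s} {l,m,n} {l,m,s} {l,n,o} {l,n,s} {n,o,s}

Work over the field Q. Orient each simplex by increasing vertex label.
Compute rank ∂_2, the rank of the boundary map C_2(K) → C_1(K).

n_0=7 n_1=20 n_2=17  [Q]
∂1: piv[gj,gl,gm,gn,go,gs] rk=6  ker:jl,jn,jo,js,lm,ln,lo,ls,mn,mo,ms,no,ns,os
∂2: piv[gjl,gjn,gjs,glm,gln,gls,gns,gos,jno,jos,lmn,lms,lno] rk=13  ker:jln,jls,lns,nos
rk∂_2=13

rank∂_2=13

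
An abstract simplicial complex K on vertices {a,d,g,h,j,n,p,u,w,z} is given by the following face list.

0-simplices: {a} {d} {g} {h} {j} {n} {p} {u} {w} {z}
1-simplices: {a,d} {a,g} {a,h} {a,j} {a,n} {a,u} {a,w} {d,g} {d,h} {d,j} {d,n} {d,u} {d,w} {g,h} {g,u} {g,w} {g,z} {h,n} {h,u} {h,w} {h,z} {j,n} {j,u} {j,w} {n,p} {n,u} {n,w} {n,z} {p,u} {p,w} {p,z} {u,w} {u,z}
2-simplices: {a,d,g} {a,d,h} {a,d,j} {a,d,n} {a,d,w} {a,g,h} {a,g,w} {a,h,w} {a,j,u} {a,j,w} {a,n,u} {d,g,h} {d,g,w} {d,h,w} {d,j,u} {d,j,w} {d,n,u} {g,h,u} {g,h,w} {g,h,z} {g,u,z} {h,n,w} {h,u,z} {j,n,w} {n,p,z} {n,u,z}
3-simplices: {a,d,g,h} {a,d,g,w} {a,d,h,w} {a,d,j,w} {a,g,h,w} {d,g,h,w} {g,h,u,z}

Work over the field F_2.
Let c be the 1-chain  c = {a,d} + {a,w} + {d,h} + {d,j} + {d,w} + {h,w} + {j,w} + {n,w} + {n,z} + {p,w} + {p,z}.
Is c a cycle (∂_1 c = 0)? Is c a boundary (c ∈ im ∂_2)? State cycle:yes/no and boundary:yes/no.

n_0=10 n_1=33 n_2=26 n_3=7  [Z2]
∂1: piv[ad,ag,ah,aj,an,au,aw,gz,np] rk=9  ker:dg,dh,dj,dn,du,dw,gh,gu,gw,hn,hu,hw,hz,jn,ju,jw,nu,nw,nz,pu,pw,pz,uw,uz
∂2: piv[adg,adh,adj,adn,adw,agh,agw,ahw,aju,ajw,anu,dju,ghu,ghz,guz,hnw,jnw,npz,nuz] rk=19  ker:dgh,dgw,dhw,djw,dnu,ghw,huz
∂3: piv[adgh,adgw,adhw,adjw,aghw,ghuz] rk=6  ker:dghw
∂1c = 0
c vs im∂2: residual ≠ 0 ⇒ not boundary

cycle:yes boundary:no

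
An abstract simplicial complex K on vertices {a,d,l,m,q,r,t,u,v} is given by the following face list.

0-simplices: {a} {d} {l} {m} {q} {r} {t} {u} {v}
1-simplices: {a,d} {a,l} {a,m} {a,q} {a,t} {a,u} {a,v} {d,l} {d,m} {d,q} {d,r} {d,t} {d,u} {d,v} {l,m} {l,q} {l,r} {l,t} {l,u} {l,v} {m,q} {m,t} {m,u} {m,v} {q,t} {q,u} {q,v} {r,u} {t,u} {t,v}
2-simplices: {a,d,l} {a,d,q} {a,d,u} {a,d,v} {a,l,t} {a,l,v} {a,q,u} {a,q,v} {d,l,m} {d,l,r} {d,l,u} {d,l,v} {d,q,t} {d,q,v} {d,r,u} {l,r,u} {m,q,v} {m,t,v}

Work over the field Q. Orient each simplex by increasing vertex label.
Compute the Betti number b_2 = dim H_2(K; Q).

n_0=9 n_1=30 n_2=18  [Q]
∂1: piv[ad,al,am,aq,at,au,av,dr] rk=8  ker:dl,dm,dq,dt,du,dv,lm,lq,lr,lt,lu,lv,mq,mt,mu,mv,qt,qu,qv,ru,tu,tv
∂2: piv[adl,adq,adu,adv,alt,alv,aqu,aqv,dlm,dlr,dlu,dqt,dru,mqv,mtv] rk=15  ker:dlv,dqv,lru
b_2=(18−15)−0=3

b_2=3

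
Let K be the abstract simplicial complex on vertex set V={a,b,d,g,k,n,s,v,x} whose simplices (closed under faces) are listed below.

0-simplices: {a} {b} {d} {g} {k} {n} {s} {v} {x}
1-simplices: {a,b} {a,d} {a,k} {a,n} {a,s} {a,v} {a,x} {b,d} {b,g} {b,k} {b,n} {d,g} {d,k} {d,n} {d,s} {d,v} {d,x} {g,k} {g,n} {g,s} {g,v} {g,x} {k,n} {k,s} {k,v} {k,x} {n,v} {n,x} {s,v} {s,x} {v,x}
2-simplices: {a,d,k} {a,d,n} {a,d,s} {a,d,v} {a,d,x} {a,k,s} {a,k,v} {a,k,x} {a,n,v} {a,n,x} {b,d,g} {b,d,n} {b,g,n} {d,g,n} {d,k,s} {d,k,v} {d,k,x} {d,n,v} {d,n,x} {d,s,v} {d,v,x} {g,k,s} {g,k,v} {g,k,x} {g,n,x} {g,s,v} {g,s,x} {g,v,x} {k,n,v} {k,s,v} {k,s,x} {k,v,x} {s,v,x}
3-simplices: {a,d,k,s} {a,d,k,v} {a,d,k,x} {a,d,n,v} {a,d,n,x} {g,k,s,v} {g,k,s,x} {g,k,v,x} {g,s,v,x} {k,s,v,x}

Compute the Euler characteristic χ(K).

n_0=9 n_1=31 n_2=33 n_3=10
χ=+9−31+33−10=1

χ(K)=1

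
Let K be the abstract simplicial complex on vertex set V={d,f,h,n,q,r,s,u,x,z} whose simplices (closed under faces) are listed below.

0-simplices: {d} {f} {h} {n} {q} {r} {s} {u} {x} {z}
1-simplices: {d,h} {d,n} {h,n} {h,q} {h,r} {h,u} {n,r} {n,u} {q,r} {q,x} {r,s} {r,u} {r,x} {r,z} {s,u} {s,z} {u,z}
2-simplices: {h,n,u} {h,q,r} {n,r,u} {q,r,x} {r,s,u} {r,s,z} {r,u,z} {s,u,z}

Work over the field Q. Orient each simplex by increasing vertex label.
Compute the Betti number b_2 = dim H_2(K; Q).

n_0=10 n_1=17 n_2=8  [Q]
∂1: piv[dh,dn,hq,hr,hu,qx,rs,rz] rk=8  ker:hn,nr,nu,qr,ru,rx,su,sz,uz
∂2: piv[hnu,hqr,nru,qrx,rsu,rsz,ruz] rk=7  ker:suz
b_2=(8−7)−0=1

b_2=1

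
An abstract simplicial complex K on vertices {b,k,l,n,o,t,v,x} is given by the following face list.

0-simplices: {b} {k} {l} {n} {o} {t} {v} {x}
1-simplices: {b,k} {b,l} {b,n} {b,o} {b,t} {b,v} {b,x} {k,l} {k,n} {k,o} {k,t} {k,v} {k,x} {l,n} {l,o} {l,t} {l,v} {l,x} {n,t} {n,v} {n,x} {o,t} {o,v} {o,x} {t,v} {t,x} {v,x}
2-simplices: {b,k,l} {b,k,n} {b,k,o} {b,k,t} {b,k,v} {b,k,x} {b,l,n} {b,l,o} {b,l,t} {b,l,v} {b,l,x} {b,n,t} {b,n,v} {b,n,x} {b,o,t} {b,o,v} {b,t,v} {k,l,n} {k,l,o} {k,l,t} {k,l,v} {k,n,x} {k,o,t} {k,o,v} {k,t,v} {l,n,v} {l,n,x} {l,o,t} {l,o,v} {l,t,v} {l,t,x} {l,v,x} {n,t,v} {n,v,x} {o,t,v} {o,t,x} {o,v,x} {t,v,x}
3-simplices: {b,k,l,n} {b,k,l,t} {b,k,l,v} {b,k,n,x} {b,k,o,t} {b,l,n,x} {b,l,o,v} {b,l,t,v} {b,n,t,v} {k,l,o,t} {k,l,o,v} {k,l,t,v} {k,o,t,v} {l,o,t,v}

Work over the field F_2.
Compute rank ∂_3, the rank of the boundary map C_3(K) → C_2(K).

n_0=8 n_1=27 n_2=38 n_3=14  [Z2]
∂1: piv[bk,bl,bn,bo,bt,bv,bx] rk=7  ker:kl,kn,ko,kt,kv,kx,ln,lo,lt,lv,lx,nt,nv,nx,ot,ov,ox,tv,tx,vx
∂2: piv[bkl,bkn,bko,bkt,bkv,bkx,bln,blo,blt,blv,blx,bnt,bnv,bnx,bot,bov,btv,ltx,lvx,otx] rk=20  ker:kln,klo,klt,klv,knx,kot,kov,ktv,lnv,lnx,lot,lov,ltv,ntv,nvx,otv,ovx,tvx
∂3: piv[bkln,bklt,bklv,bknx,bkot,blnx,blov,bltv,bntv,klot,klov,kltv,kotv] rk=13  ker:lotv
rk∂_3=13

rank∂_3=13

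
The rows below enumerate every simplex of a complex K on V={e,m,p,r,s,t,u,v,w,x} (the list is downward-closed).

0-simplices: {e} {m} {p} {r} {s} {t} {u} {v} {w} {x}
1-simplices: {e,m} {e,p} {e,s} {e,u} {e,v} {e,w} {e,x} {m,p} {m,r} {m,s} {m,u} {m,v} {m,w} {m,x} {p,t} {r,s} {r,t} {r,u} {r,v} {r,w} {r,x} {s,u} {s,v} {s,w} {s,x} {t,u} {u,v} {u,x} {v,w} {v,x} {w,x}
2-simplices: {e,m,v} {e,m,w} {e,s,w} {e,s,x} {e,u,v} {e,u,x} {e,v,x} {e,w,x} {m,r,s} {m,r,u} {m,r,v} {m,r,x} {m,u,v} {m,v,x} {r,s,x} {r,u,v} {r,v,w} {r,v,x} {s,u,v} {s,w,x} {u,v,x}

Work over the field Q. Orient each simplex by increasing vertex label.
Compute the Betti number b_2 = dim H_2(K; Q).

b_2=4

n_0=10 n_1=31 n_2=21  [Q]
∂1: piv[em,ep,es,eu,ev,ew,ex,mr,pt] rk=9  ker:mp,ms,mu,mv,mw,mx,rs,rt,ru,rv,rw,rx,su,sv,sw,sx,tu,uv,ux,vw,vx,wx
∂2: piv[emv,emw,esw,esx,euv,eux,evx,ewx,mrs,mru,mrv,mrx,muv,mvx,rsx,rvw,suv] rk=17  ker:ruv,rvx,swx,uvx
b_2=(21−17)−0=4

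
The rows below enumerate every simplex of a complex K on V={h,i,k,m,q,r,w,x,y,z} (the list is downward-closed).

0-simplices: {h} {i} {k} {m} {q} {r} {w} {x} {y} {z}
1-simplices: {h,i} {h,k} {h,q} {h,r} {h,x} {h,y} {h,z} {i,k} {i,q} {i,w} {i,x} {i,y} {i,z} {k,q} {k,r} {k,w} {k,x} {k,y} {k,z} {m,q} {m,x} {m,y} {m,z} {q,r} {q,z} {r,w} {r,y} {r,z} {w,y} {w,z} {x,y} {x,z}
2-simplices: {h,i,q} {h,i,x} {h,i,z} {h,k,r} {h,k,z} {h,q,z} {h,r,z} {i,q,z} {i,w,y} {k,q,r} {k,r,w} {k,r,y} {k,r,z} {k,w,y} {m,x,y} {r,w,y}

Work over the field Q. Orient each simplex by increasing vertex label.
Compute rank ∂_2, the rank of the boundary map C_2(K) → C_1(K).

n_0=10 n_1=32 n_2=16  [Q]
∂1: piv[hi,hk,hq,hr,hx,hy,hz,iw,mq] rk=9  ker:ik,iq,ix,iy,iz,kq,kr,kw,kx,ky,kz,mx,my,mz,qr,qz,rw,ry,rz,wy,wz,xy,xz
∂2: piv[hiq,hix,hiz,hkr,hkz,hqz,hrz,iwy,kqr,krw,kry,kwy,mxy] rk=13  ker:iqz,krz,rwy
rk∂_2=13

rank∂_2=13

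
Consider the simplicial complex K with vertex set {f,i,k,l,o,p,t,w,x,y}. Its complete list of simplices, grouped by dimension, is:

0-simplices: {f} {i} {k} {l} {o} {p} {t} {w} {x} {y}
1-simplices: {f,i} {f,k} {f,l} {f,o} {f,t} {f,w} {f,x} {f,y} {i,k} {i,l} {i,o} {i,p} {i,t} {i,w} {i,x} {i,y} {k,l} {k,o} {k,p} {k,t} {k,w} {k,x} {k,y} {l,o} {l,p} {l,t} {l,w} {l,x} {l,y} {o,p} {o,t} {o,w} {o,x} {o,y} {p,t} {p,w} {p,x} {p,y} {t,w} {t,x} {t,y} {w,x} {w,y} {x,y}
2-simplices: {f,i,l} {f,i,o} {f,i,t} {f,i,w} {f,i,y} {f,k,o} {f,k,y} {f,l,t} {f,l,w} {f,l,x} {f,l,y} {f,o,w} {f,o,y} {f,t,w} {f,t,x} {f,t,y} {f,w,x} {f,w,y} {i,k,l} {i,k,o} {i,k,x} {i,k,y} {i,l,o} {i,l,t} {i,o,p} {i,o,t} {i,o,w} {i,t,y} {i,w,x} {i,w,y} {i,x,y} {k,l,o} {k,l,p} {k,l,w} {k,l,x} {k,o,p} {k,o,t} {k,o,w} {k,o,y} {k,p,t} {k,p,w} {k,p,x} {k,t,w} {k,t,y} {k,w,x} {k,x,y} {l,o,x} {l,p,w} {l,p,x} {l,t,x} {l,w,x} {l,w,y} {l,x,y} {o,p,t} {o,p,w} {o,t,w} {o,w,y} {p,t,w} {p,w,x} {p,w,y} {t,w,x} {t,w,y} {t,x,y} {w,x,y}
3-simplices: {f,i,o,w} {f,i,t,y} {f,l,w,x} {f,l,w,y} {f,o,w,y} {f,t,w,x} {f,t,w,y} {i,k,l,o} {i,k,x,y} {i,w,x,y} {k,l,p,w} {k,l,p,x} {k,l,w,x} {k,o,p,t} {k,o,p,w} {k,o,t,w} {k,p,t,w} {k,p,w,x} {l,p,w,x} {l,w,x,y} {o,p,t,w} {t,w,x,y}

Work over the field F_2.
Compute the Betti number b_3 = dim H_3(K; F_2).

n_0=10 n_1=44 n_2=64 n_3=22  [Z2]
∂1: piv[fi,fk,fl,fo,ft,fw,fx,fy,ip] rk=9  ker:ik,il,io,it,iw,ix,iy,kl,ko,kp,kt,kw,kx,ky,lo,lp,lt,lw,lx,ly,op,ot,ow,ox,oy,pt,pw,px,py,tw,tx,ty,wx,wy,xy
∂2: piv[fil,fio,fit,fiw,fiy,fko,fky,flt,flw,flx,fly,fow,foy,ftw,ftx,fty,fwx,fwy,ikl,iko,ikx,ilo,iop,iot,iwx,ixy,klp,klw,kop,kot,kpt,kpw,kpx,lox,pwy] rk=35  ker:iky,ilt,iow,ity,iwy,klo,klx,kow,koy,ktw,kty,kwx,kxy,lpw,lpx,ltx,lwx,lwy,lxy,opt,opw,otw,owy,ptw,pwx,twx,twy,txy,wxy
∂3: piv[fiow,fity,flwx,flwy,fowy,ftwx,ftwy,iklo,ikxy,iwxy,klpw,klpx,klwx,kopt,kopw,kotw,kptw,kpwx,lwxy,twxy] rk=20  ker:lpwx,optw
b_3=(22−20)−0=2

b_3=2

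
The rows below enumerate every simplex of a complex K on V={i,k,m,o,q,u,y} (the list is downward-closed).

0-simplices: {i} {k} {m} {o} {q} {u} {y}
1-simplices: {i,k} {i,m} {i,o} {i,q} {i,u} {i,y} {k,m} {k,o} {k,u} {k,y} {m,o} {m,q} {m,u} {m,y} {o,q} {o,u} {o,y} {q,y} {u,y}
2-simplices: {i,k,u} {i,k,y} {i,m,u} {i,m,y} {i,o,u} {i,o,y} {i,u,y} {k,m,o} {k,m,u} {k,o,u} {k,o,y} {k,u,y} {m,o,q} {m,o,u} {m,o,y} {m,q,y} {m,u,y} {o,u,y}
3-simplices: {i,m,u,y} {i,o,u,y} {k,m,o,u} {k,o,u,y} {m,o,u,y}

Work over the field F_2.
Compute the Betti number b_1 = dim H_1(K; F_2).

b_1=1

n_0=7 n_1=19 n_2=18 n_3=5  [Z2]
∂1: piv[ik,im,io,iq,iu,iy] rk=6  ker:km,ko,ku,ky,mo,mq,mu,my,oq,ou,oy,qy,uy
∂2: piv[iku,iky,imu,imy,iou,ioy,iuy,kmo,kmu,kou,moq,mqy] rk=12  ker:koy,kuy,mou,moy,muy,ouy
∂3: piv[imuy,iouy,kmou,kouy,mouy] rk=5
b_1=(19−6)−12=1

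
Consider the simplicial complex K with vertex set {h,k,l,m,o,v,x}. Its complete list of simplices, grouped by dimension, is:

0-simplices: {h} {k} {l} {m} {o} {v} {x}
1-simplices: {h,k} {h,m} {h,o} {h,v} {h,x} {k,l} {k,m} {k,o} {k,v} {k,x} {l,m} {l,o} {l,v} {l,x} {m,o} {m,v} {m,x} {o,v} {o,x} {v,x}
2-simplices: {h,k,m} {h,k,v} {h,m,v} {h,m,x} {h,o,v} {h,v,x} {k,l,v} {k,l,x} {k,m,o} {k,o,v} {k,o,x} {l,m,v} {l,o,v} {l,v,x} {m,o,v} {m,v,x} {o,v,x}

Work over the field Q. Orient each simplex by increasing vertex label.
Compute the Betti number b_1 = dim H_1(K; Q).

b_1=0

n_0=7 n_1=20 n_2=17  [Q]
∂1: piv[hk,hm,ho,hv,hx,kl] rk=6  ker:km,ko,kv,kx,lm,lo,lv,lx,mo,mv,mx,ov,ox,vx
∂2: piv[hkm,hkv,hmv,hmx,hov,hvx,klv,klx,kmo,kov,kox,lmv,lov,lvx] rk=14  ker:mov,mvx,ovx
b_1=(20−6)−14=0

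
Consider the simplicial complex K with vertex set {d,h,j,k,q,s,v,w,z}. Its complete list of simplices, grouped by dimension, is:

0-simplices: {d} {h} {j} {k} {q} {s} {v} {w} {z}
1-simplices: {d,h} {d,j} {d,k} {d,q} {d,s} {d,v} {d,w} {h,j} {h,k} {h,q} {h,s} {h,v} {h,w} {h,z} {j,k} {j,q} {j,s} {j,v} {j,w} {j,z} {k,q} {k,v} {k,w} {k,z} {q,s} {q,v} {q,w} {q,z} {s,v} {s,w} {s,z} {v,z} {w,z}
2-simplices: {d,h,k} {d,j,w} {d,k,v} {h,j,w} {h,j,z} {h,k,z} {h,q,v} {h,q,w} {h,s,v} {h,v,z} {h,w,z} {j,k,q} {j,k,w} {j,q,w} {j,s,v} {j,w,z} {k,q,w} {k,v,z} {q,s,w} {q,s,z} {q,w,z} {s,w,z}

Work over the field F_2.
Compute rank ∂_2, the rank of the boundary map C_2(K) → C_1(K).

rank∂_2=19

n_0=9 n_1=33 n_2=22  [Z2]
∂1: piv[dh,dj,dk,dq,ds,dv,dw,hz] rk=8  ker:hj,hk,hq,hs,hv,hw,jk,jq,js,jv,jw,jz,kq,kv,kw,kz,qs,qv,qw,qz,sv,sw,sz,vz,wz
∂2: piv[dhk,djw,dkv,hjw,hjz,hkz,hqv,hqw,hsv,hvz,hwz,jkq,jkw,jqw,jsv,kvz,qsw,qsz,qwz] rk=19  ker:jwz,kqw,swz
rk∂_2=19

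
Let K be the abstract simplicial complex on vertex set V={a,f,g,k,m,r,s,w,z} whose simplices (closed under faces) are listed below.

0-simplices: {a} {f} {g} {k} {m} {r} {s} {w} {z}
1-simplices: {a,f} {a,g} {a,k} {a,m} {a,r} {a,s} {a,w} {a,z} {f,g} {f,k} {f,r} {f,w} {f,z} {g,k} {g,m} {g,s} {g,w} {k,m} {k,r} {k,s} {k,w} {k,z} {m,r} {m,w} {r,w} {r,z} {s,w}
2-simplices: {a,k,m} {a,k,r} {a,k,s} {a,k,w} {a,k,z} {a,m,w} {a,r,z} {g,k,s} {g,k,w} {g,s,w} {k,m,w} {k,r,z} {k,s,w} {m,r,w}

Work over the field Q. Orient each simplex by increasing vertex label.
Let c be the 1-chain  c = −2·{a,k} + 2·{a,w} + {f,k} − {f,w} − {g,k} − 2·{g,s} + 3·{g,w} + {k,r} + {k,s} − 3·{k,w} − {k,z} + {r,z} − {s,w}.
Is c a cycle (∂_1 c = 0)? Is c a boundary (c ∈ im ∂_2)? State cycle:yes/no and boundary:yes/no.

cycle:yes boundary:no

n_0=9 n_1=27 n_2=14  [Q]
∂1: piv[af,ag,ak,am,ar,as,aw,az] rk=8  ker:fg,fk,fr,fw,fz,gk,gm,gs,gw,km,kr,ks,kw,kz,mr,mw,rw,rz,sw
∂2: piv[akm,akr,aks,akw,akz,amw,arz,gks,gkw,gsw,mrw] rk=11  ker:kmw,krz,ksw
∂1c = 0
c vs im∂2: residual ≠ 0 ⇒ not boundary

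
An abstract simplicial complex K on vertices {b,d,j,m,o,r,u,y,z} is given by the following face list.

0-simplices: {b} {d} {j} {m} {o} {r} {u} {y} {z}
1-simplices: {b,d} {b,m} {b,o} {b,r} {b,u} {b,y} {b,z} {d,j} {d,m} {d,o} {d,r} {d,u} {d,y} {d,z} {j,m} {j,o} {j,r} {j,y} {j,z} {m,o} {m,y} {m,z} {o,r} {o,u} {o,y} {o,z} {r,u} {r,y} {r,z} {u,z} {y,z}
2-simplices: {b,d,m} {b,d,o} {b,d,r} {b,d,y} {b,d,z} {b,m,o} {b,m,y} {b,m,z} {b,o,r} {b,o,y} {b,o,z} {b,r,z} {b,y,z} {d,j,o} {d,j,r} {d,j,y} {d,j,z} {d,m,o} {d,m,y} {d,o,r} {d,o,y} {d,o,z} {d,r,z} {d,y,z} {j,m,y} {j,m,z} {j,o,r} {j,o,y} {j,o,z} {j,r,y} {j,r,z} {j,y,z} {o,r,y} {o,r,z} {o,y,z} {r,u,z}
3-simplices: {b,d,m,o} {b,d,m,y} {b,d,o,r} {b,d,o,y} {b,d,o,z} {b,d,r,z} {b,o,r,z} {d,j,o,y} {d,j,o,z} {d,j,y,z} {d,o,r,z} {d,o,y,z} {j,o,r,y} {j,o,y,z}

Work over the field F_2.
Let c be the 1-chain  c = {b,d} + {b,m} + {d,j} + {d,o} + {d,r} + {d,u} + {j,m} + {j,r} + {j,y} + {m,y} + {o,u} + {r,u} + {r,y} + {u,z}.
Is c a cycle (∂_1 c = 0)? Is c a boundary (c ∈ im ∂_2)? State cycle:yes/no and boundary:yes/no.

n_0=9 n_1=31 n_2=36 n_3=14  [Z2]
∂1: piv[bd,bm,bo,br,bu,by,bz,dj] rk=8  ker:dm,do,dr,du,dy,dz,jm,jo,jr,jy,jz,mo,my,mz,or,ou,oy,oz,ru,ry,rz,uz,yz
∂2: piv[bdm,bdo,bdr,bdy,bdz,bmo,bmy,bmz,bor,boy,boz,brz,byz,djo,djr,djy,djz,jmy,jry,ruz] rk=20  ker:dmo,dmy,dor,doy,doz,drz,dyz,jmz,jor,joy,joz,jrz,jyz,ory,orz,oyz
∂3: piv[bdmo,bdmy,bdor,bdoy,bdoz,bdrz,borz,djoy,djoz,djyz,doyz,jory] rk=12  ker:dorz,joyz
∂1c = {d} + {m} + {y} + {z}

cycle:no boundary:no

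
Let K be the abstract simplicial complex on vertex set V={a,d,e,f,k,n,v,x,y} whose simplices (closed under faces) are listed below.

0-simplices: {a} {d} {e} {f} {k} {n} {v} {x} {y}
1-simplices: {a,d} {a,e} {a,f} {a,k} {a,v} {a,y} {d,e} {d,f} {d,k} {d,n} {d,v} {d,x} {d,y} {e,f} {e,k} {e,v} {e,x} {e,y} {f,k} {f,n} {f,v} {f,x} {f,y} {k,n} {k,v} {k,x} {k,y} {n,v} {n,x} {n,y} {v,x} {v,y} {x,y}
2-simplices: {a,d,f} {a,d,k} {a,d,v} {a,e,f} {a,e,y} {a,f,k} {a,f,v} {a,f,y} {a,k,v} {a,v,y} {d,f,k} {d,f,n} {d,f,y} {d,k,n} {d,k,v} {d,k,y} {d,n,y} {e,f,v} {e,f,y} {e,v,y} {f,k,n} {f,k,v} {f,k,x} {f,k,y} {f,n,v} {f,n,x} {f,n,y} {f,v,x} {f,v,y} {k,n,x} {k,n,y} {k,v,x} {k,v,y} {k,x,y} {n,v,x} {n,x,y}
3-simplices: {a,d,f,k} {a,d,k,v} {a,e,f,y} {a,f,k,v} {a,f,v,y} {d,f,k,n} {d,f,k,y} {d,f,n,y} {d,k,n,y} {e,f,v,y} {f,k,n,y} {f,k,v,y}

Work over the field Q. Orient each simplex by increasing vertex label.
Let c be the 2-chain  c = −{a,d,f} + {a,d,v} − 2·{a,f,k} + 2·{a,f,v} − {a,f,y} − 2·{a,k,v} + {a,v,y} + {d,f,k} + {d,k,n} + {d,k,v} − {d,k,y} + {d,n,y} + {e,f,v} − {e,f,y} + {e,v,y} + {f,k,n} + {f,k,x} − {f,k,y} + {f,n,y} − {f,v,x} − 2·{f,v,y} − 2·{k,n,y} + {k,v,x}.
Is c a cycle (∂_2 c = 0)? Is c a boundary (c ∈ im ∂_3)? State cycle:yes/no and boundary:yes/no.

n_0=9 n_1=33 n_2=36 n_3=12  [Q]
∂1: piv[ad,ae,af,ak,av,ay,dn,dx] rk=8  ker:de,df,dk,dv,dy,ef,ek,ev,ex,ey,fk,fn,fv,fx,fy,kn,kv,kx,ky,nv,nx,ny,vx,vy,xy
∂2: piv[adf,adk,adv,aef,aey,afk,afv,afy,akv,avy,dfn,dfy,dkn,dky,dny,efv,fkx,fnv,fnx,fvx,kxy] rk=21  ker:dfk,dkv,efy,evy,fkn,fkv,fky,fny,fvy,knx,kny,kvx,kvy,nvx,nxy
∂3: piv[adfk,adkv,aefy,afkv,afvy,dfkn,dfky,dfny,dkny,efvy,fkvy] rk=11  ker:fkny
∂2c = 0
c vs im∂3: residual ≠ 0 ⇒ not boundary

cycle:yes boundary:no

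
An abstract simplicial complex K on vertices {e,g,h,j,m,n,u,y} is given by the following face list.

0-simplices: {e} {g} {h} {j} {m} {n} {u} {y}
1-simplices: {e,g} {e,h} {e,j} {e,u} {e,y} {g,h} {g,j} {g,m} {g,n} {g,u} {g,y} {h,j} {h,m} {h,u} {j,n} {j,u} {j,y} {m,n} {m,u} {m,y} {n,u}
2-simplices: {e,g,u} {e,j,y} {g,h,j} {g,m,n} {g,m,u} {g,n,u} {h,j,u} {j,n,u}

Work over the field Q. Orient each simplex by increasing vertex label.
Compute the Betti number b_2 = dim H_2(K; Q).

b_2=0

n_0=8 n_1=21 n_2=8  [Q]
∂1: piv[eg,eh,ej,eu,ey,gm,gn] rk=7  ker:gh,gj,gu,gy,hj,hm,hu,jn,ju,jy,mn,mu,my,nu
∂2: piv[egu,ejy,ghj,gmn,gmu,gnu,hju,jnu] rk=8
b_2=(8−8)−0=0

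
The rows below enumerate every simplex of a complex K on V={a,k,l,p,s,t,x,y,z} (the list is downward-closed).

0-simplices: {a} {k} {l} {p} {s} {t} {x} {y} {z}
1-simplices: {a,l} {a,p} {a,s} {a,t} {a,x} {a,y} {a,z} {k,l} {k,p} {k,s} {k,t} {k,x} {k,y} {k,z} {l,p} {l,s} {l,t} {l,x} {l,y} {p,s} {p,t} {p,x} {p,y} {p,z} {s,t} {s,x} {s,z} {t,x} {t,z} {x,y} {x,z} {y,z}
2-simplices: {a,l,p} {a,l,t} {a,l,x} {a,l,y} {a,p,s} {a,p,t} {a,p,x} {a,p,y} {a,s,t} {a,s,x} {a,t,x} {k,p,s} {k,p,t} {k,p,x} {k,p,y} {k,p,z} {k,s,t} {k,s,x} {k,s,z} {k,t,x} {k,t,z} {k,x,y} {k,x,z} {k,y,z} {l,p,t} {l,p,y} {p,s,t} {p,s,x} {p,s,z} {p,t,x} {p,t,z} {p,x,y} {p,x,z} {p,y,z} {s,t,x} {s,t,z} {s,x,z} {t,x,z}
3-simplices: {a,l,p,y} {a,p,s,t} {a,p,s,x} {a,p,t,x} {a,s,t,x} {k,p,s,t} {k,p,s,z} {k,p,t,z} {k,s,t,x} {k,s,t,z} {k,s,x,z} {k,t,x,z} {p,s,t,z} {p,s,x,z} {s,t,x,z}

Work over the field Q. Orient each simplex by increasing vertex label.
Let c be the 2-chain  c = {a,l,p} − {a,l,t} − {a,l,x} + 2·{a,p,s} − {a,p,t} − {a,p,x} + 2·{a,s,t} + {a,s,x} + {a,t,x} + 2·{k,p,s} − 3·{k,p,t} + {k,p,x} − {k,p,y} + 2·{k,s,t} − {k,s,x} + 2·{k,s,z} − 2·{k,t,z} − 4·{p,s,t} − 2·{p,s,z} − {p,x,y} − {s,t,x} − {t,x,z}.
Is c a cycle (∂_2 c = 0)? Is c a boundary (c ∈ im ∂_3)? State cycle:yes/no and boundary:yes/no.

n_0=9 n_1=32 n_2=38 n_3=15  [Q]
∂1: piv[al,ap,as,at,ax,ay,az,kl] rk=8  ker:kp,ks,kt,kx,ky,kz,lp,ls,lt,lx,ly,ps,pt,px,py,pz,st,sx,sz,tx,tz,xy,xz,yz
∂2: piv[alp,alt,alx,aly,aps,apt,apx,apy,ast,asx,atx,kps,kpt,kpx,kpy,kpz,ksz,ktz,kxy,kxz,kyz] rk=21  ker:kst,ksx,ktx,lpt,lpy,pst,psx,psz,ptx,ptz,pxy,pxz,pyz,stx,stz,sxz,txz
∂3: piv[alpy,apst,apsx,aptx,astx,kpst,kpsz,kptz,kstx,kstz,ksxz,ktxz,psxz] rk=13  ker:pstz,stxz
∂2c = −{a,l} − {a,p} + {a,s} + {a,t} − {k,p} + {k,s} − {k,t} + {k,y} + {l,p} − {l,t} − {l,x} − 2·{p,s} − {p,x} + 2·{p,z} − {s,t} + {s,x} − {t,x} − {t,z} − {x,y} − {x,z}

cycle:no boundary:no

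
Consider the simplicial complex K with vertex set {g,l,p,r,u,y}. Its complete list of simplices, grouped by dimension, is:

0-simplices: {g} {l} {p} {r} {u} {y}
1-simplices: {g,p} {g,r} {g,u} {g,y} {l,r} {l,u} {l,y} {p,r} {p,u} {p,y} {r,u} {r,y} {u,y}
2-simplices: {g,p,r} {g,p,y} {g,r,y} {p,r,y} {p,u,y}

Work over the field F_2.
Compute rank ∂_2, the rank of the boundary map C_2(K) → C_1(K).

n_0=6 n_1=13 n_2=5  [Z2]
∂1: piv[gp,gr,gu,gy,lr] rk=5  ker:lu,ly,pr,pu,py,ru,ry,uy
∂2: piv[gpr,gpy,gry,puy] rk=4  ker:pry
rk∂_2=4

rank∂_2=4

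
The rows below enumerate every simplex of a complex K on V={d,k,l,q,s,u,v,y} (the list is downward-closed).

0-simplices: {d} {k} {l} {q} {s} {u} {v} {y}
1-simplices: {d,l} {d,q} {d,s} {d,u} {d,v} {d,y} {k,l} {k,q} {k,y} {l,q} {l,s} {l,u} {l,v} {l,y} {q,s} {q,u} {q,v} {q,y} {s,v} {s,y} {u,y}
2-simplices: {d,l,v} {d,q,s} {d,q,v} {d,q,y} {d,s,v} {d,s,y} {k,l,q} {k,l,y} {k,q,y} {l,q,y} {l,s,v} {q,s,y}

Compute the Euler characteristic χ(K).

χ(K)=-1

n_0=8 n_1=21 n_2=12
χ=+8−21+12=-1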